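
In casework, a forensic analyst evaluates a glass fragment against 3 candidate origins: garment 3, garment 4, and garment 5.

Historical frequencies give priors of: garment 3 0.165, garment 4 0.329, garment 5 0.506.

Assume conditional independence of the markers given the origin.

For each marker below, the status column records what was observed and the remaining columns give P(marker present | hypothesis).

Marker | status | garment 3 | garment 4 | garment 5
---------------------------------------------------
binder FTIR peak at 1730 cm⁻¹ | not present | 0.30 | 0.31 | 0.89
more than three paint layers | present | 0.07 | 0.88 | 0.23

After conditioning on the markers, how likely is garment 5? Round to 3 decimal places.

0.058

Multiply each prior by the joint likelihood of the marker pattern (using 1 − P(present | H) for each absent marker):
  garment 3: 0.165 × (1 − 0.30) × 0.07 = 0.008085
  garment 4: 0.329 × (1 − 0.31) × 0.88 = 0.19977
  garment 5: 0.506 × (1 − 0.89) × 0.23 = 0.012802
Marginal likelihood of the evidence = 0.22066.
P(garment 5 | evidence) = 0.012802 / 0.22066 ≈ 0.058.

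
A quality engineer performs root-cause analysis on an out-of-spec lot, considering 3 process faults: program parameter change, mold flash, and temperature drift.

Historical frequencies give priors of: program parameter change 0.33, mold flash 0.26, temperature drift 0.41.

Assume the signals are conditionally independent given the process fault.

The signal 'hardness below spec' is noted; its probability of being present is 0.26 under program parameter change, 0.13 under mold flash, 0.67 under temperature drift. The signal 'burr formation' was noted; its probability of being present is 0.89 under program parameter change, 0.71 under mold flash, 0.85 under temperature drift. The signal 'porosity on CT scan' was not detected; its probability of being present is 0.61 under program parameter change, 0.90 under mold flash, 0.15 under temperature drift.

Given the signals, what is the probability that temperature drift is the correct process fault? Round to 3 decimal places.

Multiply each prior by the joint likelihood of the signal pattern (using 1 − P(present | H) for each absent signal):
  program parameter change: 0.33 × 0.26 × 0.89 × (1 − 0.61) = 0.029781
  mold flash: 0.26 × 0.13 × 0.71 × (1 − 0.90) = 0.0023998
  temperature drift: 0.41 × 0.67 × 0.85 × (1 − 0.15) = 0.19847
Marginal likelihood of the evidence = 0.23065.
P(temperature drift | evidence) = 0.19847 / 0.23065 ≈ 0.860.

0.860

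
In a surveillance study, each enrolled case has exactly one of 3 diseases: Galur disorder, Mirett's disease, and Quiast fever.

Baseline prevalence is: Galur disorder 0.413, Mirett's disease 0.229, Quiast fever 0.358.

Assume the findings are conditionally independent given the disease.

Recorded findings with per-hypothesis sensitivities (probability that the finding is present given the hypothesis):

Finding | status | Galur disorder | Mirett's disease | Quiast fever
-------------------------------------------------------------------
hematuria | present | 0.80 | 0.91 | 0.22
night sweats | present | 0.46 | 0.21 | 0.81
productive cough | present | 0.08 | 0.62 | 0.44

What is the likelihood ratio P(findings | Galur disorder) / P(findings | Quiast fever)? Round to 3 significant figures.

The Bayes factor is the ratio of the joint likelihoods of the evidence pattern under the two hypotheses.
  Galur disorder: 0.80 × 0.46 × 0.08 = 0.02944
  Quiast fever: 0.22 × 0.81 × 0.44 = 0.078408
Bayes factor = 0.02944 / 0.078408 ≈ 0.375

0.375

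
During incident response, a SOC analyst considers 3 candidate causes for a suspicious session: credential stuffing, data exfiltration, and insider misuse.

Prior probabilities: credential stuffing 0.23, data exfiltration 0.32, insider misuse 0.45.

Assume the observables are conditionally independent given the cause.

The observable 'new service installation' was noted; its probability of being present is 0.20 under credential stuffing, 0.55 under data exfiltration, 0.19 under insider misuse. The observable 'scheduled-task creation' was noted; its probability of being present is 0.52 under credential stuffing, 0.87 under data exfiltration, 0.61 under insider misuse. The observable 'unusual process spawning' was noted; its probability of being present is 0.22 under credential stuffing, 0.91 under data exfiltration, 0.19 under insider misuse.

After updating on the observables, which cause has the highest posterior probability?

data exfiltration

For each hypothesis, the unnormalized posterior weight is prior × product of the observable likelihoods:
  credential stuffing: 0.23 × 0.20 × 0.52 × 0.22 = 0.0052624
  data exfiltration: 0.32 × 0.55 × 0.87 × 0.91 = 0.13934
  insider misuse: 0.45 × 0.19 × 0.61 × 0.19 = 0.0099095
The unnormalized weights sum to 0.15451.
P(credential stuffing | evidence) ≈ 0.0052624 / 0.15451 ≈ 0.034
P(data exfiltration | evidence) ≈ 0.13934 / 0.15451 ≈ 0.902
P(insider misuse | evidence) ≈ 0.0099095 / 0.15451 ≈ 0.064
The largest is 0.902, so data exfiltration is most probable.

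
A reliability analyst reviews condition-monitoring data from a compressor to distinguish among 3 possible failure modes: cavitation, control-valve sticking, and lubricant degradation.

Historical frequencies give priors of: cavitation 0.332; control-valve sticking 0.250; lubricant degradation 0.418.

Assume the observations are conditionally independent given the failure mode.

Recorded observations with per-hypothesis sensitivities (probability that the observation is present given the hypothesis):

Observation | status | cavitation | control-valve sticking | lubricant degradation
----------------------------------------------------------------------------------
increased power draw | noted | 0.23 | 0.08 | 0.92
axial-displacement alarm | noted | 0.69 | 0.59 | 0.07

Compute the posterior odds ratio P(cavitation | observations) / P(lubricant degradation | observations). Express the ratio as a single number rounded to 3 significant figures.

Posterior odds equal prior odds times the likelihood ratio; only the two competing hypotheses matter.
  cavitation: 0.332 × 0.23 × 0.69 = 0.052688
  lubricant degradation: 0.418 × 0.92 × 0.07 = 0.026919
Odds(cavitation : lubricant degradation) = 0.052688 / 0.026919 ≈ 1.96.

1.96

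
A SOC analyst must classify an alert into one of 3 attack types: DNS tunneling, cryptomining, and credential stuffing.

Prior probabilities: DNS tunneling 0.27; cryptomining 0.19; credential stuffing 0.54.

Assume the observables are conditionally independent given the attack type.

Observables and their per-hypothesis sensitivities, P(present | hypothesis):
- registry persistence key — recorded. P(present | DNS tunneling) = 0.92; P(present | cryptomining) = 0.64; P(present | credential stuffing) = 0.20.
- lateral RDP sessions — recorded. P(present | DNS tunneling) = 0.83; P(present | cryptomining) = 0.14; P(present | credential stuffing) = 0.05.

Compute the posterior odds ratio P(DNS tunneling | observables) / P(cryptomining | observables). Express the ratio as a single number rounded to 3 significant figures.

Posterior odds equal prior odds times the likelihood ratio; only the two competing hypotheses matter.
  DNS tunneling: 0.27 × 0.92 × 0.83 = 0.20617
  cryptomining: 0.19 × 0.64 × 0.14 = 0.017024
Posterior odds = 0.20617 / 0.017024 ≈ 12.1.

12.1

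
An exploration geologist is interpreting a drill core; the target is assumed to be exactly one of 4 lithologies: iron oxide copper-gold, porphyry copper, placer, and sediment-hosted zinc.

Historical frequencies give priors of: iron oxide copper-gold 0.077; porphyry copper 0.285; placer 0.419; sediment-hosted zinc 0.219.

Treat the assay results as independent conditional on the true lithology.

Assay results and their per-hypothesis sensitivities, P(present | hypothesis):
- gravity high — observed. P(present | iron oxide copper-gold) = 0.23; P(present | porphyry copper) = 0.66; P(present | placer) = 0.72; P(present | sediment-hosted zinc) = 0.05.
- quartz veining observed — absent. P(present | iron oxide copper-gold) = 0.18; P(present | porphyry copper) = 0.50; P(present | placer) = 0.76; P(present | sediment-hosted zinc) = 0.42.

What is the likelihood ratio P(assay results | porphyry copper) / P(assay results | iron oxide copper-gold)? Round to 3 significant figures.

1.75

The Bayes factor is the ratio of the joint likelihoods of the assay result pattern under the two hypotheses (using 1 − P(present | H) for each absent assay result).
  porphyry copper: 0.66 × (1 − 0.50) = 0.33
  iron oxide copper-gold: 0.23 × (1 − 0.18) = 0.1886
Bayes factor = 0.33 / 0.1886 ≈ 1.75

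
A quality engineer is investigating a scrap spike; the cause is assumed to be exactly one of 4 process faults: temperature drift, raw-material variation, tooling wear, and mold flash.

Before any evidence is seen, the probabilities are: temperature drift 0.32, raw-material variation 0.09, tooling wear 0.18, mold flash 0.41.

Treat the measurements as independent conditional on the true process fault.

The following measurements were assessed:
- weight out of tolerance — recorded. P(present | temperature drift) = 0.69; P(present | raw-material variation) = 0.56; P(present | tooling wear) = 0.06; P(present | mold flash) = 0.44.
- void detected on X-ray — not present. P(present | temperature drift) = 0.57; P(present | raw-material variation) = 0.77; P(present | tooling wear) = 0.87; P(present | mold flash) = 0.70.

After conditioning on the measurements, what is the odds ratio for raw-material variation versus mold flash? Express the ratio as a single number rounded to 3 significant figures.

The normalizing constant cancels in an odds ratio, so compute prior × likelihood for the two hypotheses only (using 1 − P(present | H) for each absent measurement):
  raw-material variation: 0.09 × 0.56 × (1 − 0.77) = 0.011592
  mold flash: 0.41 × 0.44 × (1 − 0.70) = 0.05412
Posterior odds = 0.011592 / 0.05412 ≈ 0.214.

0.214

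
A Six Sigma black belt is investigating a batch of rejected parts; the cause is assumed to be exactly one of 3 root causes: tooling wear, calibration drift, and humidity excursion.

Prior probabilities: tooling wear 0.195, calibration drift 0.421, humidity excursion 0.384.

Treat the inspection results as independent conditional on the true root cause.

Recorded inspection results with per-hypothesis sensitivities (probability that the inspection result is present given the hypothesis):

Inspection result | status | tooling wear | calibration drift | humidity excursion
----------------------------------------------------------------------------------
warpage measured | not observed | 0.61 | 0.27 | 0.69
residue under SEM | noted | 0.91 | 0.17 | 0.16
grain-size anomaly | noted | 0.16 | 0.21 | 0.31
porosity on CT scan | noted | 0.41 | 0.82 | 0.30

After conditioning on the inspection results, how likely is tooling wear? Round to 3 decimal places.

For each hypothesis, the unnormalized posterior weight is prior × product of the inspection result likelihoods (using 1 − P(present | H) for each absent inspection result):
  tooling wear: 0.195 × (1 − 0.61) × 0.91 × 0.16 × 0.41 = 0.0045399
  calibration drift: 0.421 × (1 − 0.27) × 0.17 × 0.21 × 0.82 = 0.0089968
  humidity excursion: 0.384 × (1 − 0.69) × 0.16 × 0.31 × 0.30 = 0.0017713
Normalizing constant Z = 0.0045399 + 0.0089968 + 0.0017713 = 0.015308.
P(tooling wear | evidence) = 0.0045399 / 0.015308 ≈ 0.297.

0.297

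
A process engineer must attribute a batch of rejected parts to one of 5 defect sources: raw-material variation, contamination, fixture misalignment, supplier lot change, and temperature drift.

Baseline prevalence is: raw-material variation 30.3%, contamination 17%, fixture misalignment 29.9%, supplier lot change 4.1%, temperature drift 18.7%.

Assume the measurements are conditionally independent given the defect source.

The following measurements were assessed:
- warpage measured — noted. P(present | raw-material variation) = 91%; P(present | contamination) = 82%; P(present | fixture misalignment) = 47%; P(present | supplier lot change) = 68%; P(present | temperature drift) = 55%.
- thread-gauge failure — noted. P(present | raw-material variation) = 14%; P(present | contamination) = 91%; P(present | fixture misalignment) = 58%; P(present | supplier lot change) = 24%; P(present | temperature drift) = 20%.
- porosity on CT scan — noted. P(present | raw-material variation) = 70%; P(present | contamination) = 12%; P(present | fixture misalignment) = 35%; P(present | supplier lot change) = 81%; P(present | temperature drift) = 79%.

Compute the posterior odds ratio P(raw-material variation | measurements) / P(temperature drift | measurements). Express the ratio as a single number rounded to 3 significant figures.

1.66

The normalizing constant cancels in an odds ratio, so compute prior × likelihood for the two hypotheses only:
  raw-material variation: 0.303 × 0.91 × 0.14 × 0.70 = 0.027022
  temperature drift: 0.187 × 0.55 × 0.20 × 0.79 = 0.01625
Odds(raw-material variation : temperature drift) = 0.027022 / 0.01625 ≈ 1.66.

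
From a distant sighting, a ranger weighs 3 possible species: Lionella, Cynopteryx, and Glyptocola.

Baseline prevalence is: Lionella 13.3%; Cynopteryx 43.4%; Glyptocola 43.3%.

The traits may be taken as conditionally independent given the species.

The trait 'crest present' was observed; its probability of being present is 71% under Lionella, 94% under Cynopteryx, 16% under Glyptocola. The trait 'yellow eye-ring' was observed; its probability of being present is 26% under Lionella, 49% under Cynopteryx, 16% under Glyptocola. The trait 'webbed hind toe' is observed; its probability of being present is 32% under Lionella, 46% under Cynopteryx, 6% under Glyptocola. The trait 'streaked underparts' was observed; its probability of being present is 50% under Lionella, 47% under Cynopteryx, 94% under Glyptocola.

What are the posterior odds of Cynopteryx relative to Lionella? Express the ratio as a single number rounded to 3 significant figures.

The normalizing constant cancels in an odds ratio, so compute prior × likelihood for the two hypotheses only:
  Cynopteryx: 0.434 × 0.94 × 0.49 × 0.46 × 0.47 = 0.043218
  Lionella: 0.133 × 0.71 × 0.26 × 0.32 × 0.50 = 0.0039283
Posterior odds = 0.043218 / 0.0039283 ≈ 11.0.

11.0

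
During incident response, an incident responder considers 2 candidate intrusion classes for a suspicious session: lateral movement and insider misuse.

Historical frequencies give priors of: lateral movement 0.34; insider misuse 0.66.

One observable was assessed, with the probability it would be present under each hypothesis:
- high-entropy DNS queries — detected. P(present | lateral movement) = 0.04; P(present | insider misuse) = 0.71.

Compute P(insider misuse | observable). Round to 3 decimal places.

By Bayes' rule, the unnormalized weight for each hypothesis is prior × likelihood:
  lateral movement: 0.34 × 0.04 = 0.0136
  insider misuse: 0.66 × 0.71 = 0.4686
The unnormalized weights sum to 0.4822.
P(insider misuse | evidence) = 0.4686 / 0.4822 ≈ 0.972.

0.972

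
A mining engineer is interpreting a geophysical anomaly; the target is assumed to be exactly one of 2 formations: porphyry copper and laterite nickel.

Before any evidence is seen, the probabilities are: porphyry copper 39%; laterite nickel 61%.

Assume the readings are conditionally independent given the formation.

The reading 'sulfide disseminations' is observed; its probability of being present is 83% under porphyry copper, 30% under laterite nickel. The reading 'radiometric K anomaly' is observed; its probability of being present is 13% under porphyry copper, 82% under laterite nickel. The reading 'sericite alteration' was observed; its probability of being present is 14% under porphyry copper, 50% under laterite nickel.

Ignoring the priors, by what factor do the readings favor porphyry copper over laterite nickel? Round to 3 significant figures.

0.123

Take the product of per-reading likelihoods under each hypothesis, then divide.
  porphyry copper: 0.83 × 0.13 × 0.14 = 0.015106
  laterite nickel: 0.30 × 0.82 × 0.50 = 0.123
Bayes factor = 0.015106 / 0.123 ≈ 0.123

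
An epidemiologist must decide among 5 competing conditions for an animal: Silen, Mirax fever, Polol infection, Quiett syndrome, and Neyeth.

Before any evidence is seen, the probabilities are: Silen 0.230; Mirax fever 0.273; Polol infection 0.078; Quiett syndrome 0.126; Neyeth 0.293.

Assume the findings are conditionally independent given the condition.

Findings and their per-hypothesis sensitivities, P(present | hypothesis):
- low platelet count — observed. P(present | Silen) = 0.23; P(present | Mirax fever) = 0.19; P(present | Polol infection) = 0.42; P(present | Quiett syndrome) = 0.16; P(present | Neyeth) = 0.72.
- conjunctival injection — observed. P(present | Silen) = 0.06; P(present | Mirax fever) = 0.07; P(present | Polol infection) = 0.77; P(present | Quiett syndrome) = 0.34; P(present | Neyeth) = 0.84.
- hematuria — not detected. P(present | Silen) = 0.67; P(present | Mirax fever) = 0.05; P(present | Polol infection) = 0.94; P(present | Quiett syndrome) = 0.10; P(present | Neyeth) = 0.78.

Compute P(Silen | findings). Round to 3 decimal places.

For each hypothesis, the unnormalized posterior weight is prior × product of the finding likelihoods (using 1 − P(present | H) for each absent finding):
  Silen: 0.230 × 0.23 × 0.06 × (1 − 0.67) = 0.0010474
  Mirax fever: 0.273 × 0.19 × 0.07 × (1 − 0.05) = 0.0034494
  Polol infection: 0.078 × 0.42 × 0.77 × (1 − 0.94) = 0.0015135
  Quiett syndrome: 0.126 × 0.16 × 0.34 × (1 − 0.10) = 0.006169
  Neyeth: 0.293 × 0.72 × 0.84 × (1 − 0.78) = 0.038985
Marginal likelihood of the evidence = 0.051165.
P(Silen | evidence) = 0.0010474 / 0.051165 ≈ 0.020.

0.020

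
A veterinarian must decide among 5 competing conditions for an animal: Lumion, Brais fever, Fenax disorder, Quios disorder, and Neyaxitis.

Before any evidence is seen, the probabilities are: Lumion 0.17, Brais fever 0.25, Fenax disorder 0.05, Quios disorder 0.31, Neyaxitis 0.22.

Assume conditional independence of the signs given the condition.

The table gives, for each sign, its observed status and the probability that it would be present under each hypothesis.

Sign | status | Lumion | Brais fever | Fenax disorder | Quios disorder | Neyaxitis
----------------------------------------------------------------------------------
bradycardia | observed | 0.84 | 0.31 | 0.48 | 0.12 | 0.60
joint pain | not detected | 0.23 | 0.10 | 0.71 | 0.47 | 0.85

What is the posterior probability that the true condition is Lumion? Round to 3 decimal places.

For each hypothesis, the unnormalized posterior weight is prior × product of the sign likelihoods (using 1 − P(present | H) for each absent sign):
  Lumion: 0.17 × 0.84 × (1 − 0.23) = 0.10996
  Brais fever: 0.25 × 0.31 × (1 − 0.10) = 0.06975
  Fenax disorder: 0.05 × 0.48 × (1 − 0.71) = 0.00696
  Quios disorder: 0.31 × 0.12 × (1 − 0.47) = 0.019716
  Neyaxitis: 0.22 × 0.60 × (1 − 0.85) = 0.0198
The unnormalized weights sum to 0.22618.
P(Lumion | evidence) = 0.10996 / 0.22618 ≈ 0.486.

0.486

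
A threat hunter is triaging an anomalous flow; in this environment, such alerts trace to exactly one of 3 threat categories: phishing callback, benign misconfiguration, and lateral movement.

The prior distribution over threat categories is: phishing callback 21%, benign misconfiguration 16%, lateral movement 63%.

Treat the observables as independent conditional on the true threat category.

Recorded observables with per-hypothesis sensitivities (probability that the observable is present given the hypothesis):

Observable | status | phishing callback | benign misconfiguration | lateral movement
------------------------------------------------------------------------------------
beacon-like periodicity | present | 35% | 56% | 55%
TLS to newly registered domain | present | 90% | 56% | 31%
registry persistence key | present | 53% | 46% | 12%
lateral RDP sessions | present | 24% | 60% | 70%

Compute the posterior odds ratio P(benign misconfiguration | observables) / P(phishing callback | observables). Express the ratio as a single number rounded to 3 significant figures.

The normalizing constant cancels in an odds ratio, so compute prior × likelihood for the two hypotheses only:
  benign misconfiguration: 0.16 × 0.56 × 0.56 × 0.46 × 0.60 = 0.013849
  phishing callback: 0.21 × 0.35 × 0.90 × 0.53 × 0.24 = 0.0084143
Odds(benign misconfiguration : phishing callback) = 0.013849 / 0.0084143 ≈ 1.65.

1.65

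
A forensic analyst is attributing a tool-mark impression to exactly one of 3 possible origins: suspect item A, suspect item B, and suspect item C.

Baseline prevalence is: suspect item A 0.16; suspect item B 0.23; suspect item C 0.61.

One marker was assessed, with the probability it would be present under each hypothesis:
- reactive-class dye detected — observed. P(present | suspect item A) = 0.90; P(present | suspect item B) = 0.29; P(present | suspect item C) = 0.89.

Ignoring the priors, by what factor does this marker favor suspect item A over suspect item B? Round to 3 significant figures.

3.10

The Bayes factor is the ratio of the two likelihoods.
  suspect item A: 0.9
  suspect item B: 0.29
Bayes factor = 0.9 / 0.29 ≈ 3.10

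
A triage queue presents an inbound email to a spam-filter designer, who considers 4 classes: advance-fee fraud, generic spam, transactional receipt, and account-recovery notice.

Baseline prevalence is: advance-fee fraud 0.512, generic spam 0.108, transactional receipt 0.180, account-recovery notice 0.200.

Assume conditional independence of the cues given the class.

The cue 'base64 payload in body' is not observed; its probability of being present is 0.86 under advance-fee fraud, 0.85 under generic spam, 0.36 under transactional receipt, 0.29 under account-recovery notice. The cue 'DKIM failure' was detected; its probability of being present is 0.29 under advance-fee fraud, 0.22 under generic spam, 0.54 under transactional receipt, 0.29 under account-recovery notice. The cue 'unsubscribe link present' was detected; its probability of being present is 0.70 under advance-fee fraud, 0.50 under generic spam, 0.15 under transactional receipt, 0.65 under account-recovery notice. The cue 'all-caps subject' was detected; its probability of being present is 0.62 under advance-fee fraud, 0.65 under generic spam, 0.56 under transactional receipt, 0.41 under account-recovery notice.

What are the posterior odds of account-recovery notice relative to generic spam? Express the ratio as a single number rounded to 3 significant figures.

Posterior odds equal prior odds times the likelihood ratio; only the two competing hypotheses matter (using 1 − P(present | H) for each absent cue).
  account-recovery notice: 0.200 × (1 − 0.29) × 0.29 × 0.65 × 0.41 = 0.010974
  generic spam: 0.108 × (1 − 0.85) × 0.22 × 0.50 × 0.65 = 0.0011583
Odds(account-recovery notice : generic spam) = 0.010974 / 0.0011583 ≈ 9.47.

9.47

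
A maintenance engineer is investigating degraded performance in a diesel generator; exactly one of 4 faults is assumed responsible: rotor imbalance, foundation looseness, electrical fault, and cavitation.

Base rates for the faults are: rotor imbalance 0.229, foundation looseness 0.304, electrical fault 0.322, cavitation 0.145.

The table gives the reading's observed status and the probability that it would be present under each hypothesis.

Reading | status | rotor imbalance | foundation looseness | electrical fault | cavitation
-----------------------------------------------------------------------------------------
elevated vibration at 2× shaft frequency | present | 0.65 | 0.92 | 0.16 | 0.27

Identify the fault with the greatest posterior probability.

foundation looseness

For each hypothesis, the unnormalized posterior weight is prior × likelihood:
  rotor imbalance: 0.229 × 0.65 = 0.14885
  foundation looseness: 0.304 × 0.92 = 0.27968
  electrical fault: 0.322 × 0.16 = 0.05152
  cavitation: 0.145 × 0.27 = 0.03915
Normalizing constant Z = 0.14885 + 0.27968 + 0.05152 + 0.03915 = 0.5192.
P(rotor imbalance | evidence) ≈ 0.14885 / 0.5192 ≈ 0.287
P(foundation looseness | evidence) ≈ 0.27968 / 0.5192 ≈ 0.539
P(electrical fault | evidence) ≈ 0.05152 / 0.5192 ≈ 0.099
P(cavitation | evidence) ≈ 0.03915 / 0.5192 ≈ 0.075
The largest is 0.539, so foundation looseness is most probable.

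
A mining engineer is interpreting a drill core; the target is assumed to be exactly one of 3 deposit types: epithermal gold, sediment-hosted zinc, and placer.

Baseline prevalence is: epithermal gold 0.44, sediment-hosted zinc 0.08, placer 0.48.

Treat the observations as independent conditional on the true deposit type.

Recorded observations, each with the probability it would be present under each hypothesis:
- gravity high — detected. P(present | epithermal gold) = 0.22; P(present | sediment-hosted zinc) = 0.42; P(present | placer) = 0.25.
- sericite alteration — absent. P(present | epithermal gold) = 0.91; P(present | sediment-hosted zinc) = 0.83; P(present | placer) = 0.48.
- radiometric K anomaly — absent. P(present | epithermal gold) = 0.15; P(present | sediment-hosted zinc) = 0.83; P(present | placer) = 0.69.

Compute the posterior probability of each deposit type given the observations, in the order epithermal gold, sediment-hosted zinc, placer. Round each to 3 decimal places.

0.267, 0.035, 0.698

For each hypothesis, the unnormalized posterior weight is prior × product of the observation likelihoods (using 1 − P(present | H) for each absent observation):
  epithermal gold: 0.44 × 0.22 × (1 − 0.91) × (1 − 0.15) = 0.0074052
  sediment-hosted zinc: 0.08 × 0.42 × (1 − 0.83) × (1 − 0.83) = 0.00097104
  placer: 0.48 × 0.25 × (1 − 0.48) × (1 − 0.69) = 0.019344
The unnormalized weights sum to 0.02772.
P(epithermal gold | evidence) = 0.0074052 / 0.02772 ≈ 0.267
P(sediment-hosted zinc | evidence) = 0.00097104 / 0.02772 ≈ 0.035
P(placer | evidence) = 0.019344 / 0.02772 ≈ 0.698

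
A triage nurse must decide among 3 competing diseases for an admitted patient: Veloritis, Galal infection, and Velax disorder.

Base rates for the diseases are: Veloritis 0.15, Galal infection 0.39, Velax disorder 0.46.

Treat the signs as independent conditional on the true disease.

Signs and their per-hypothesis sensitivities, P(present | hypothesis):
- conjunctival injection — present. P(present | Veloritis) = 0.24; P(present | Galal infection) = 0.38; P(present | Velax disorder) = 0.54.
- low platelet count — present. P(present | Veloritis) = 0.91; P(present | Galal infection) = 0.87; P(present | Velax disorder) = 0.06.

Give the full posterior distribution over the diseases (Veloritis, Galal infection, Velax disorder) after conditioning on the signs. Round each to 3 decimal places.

Multiply each prior by the joint likelihood of the sign pattern:
  Veloritis: 0.15 × 0.24 × 0.91 = 0.03276
  Galal infection: 0.39 × 0.38 × 0.87 = 0.12893
  Velax disorder: 0.46 × 0.54 × 0.06 = 0.014904
Marginal likelihood of the evidence = 0.1766.
P(Veloritis | evidence) = 0.03276 / 0.1766 ≈ 0.186
P(Galal infection | evidence) = 0.12893 / 0.1766 ≈ 0.730
P(Velax disorder | evidence) = 0.014904 / 0.1766 ≈ 0.084

0.186, 0.730, 0.084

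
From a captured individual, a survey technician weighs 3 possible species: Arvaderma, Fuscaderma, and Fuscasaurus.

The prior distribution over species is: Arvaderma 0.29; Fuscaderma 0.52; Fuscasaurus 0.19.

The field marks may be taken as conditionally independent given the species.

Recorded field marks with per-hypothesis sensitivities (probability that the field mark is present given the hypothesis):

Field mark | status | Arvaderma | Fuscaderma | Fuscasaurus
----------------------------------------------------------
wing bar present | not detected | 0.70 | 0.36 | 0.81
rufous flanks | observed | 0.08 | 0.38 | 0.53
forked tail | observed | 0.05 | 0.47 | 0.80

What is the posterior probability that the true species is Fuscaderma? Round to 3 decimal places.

0.792

By Bayes' rule with conditional independence, the unnormalized weight for each hypothesis is prior × ∏ likelihoods (using 1 − P(present | H) for each absent field mark):
  Arvaderma: 0.29 × (1 − 0.70) × 0.08 × 0.05 = 0.000348
  Fuscaderma: 0.52 × (1 − 0.36) × 0.38 × 0.47 = 0.059438
  Fuscasaurus: 0.19 × (1 − 0.81) × 0.53 × 0.80 = 0.015306
The unnormalized weights sum to 0.075092.
P(Fuscaderma | evidence) = 0.059438 / 0.075092 ≈ 0.792.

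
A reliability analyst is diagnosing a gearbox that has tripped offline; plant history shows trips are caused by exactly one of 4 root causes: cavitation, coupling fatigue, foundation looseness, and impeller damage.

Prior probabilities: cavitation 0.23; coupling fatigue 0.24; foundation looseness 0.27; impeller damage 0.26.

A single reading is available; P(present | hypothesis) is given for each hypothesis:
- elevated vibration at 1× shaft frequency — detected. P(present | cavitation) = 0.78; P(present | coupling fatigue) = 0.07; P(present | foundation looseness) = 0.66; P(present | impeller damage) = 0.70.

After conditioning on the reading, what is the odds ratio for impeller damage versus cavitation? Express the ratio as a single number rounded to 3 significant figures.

1.01

The normalizing constant cancels in an odds ratio, so compute prior × likelihood for the two hypotheses only:
  impeller damage: 0.26 × 0.70 = 0.182
  cavitation: 0.23 × 0.78 = 0.1794
Posterior odds = 0.182 / 0.1794 ≈ 1.01.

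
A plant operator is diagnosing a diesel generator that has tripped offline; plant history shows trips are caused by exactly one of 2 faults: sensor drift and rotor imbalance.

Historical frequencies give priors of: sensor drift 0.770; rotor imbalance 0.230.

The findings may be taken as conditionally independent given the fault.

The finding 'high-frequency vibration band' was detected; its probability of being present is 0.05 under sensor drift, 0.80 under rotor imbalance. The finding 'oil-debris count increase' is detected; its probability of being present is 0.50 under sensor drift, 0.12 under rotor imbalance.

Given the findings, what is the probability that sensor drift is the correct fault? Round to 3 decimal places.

For each hypothesis, the unnormalized posterior weight is prior × product of the finding likelihoods:
  sensor drift: 0.770 × 0.05 × 0.50 = 0.01925
  rotor imbalance: 0.230 × 0.80 × 0.12 = 0.02208
The unnormalized weights sum to 0.04133.
P(sensor drift | evidence) = 0.01925 / 0.04133 ≈ 0.466.

0.466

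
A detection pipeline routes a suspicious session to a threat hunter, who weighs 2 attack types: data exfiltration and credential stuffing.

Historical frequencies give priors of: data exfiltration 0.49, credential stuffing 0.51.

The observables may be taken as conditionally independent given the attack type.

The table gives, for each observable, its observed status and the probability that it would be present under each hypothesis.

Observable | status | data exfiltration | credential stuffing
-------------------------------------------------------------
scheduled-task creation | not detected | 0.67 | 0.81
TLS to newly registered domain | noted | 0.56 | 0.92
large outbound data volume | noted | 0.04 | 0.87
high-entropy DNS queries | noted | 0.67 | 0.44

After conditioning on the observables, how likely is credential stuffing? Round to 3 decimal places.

0.934

By Bayes' rule with conditional independence, the unnormalized weight for each hypothesis is prior × ∏ likelihoods (using 1 − P(present | H) for each absent observable):
  data exfiltration: 0.49 × (1 − 0.67) × 0.56 × 0.04 × 0.67 = 0.0024268
  credential stuffing: 0.51 × (1 − 0.81) × 0.92 × 0.87 × 0.44 = 0.034126
Marginal likelihood of the evidence = 0.036553.
P(credential stuffing | evidence) = 0.034126 / 0.036553 ≈ 0.934.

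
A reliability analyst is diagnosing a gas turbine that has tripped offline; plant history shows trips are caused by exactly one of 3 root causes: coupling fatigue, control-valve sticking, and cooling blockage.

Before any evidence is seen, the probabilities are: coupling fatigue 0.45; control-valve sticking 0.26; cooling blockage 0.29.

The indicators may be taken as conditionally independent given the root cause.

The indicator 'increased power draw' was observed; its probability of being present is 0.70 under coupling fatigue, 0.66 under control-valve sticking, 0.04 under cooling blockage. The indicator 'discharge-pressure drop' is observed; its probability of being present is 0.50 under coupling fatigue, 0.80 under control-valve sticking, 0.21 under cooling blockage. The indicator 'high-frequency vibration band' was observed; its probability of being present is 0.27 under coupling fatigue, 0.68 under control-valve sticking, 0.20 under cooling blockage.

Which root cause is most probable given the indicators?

control-valve sticking

For each hypothesis, the unnormalized posterior weight is prior × product of the indicator likelihoods:
  coupling fatigue: 0.45 × 0.70 × 0.50 × 0.27 = 0.042525
  control-valve sticking: 0.26 × 0.66 × 0.80 × 0.68 = 0.09335
  cooling blockage: 0.29 × 0.04 × 0.21 × 0.20 = 0.0004872
The unnormalized weights sum to 0.13636.
P(coupling fatigue | evidence) ≈ 0.042525 / 0.13636 ≈ 0.312
P(control-valve sticking | evidence) ≈ 0.09335 / 0.13636 ≈ 0.685
P(cooling blockage | evidence) ≈ 0.0004872 / 0.13636 ≈ 0.004
The largest is 0.685, so control-valve sticking is most probable.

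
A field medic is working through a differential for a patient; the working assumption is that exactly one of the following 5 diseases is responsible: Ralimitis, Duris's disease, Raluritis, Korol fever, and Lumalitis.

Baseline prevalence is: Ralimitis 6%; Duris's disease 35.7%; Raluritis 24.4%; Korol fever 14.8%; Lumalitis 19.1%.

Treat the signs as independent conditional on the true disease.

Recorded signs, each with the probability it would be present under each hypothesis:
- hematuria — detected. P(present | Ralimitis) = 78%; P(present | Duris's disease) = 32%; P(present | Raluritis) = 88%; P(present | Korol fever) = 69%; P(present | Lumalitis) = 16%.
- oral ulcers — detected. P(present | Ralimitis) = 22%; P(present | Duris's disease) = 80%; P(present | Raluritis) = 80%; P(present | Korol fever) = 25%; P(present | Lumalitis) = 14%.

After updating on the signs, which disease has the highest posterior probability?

Raluritis

Multiply each prior by the joint likelihood of the sign pattern:
  Ralimitis: 0.060 × 0.78 × 0.22 = 0.010296
  Duris's disease: 0.357 × 0.32 × 0.80 = 0.091392
  Raluritis: 0.244 × 0.88 × 0.80 = 0.17178
  Korol fever: 0.148 × 0.69 × 0.25 = 0.02553
  Lumalitis: 0.191 × 0.16 × 0.14 = 0.0042784
The unnormalized weights sum to 0.30327.
P(Ralimitis | evidence) ≈ 0.010296 / 0.30327 ≈ 0.034
P(Duris's disease | evidence) ≈ 0.091392 / 0.30327 ≈ 0.301
P(Raluritis | evidence) ≈ 0.17178 / 0.30327 ≈ 0.566
P(Korol fever | evidence) ≈ 0.02553 / 0.30327 ≈ 0.084
P(Lumalitis | evidence) ≈ 0.0042784 / 0.30327 ≈ 0.014
The largest is 0.566, so Raluritis is most probable.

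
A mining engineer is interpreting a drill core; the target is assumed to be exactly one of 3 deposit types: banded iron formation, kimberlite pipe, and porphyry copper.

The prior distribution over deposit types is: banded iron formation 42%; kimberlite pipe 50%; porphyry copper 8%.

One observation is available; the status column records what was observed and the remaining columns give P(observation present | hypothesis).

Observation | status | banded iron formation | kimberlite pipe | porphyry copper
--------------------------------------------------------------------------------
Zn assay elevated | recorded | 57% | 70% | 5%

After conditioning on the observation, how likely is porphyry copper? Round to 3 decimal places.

0.007

For each hypothesis, the unnormalized posterior weight is prior × likelihood:
  banded iron formation: 0.42 × 0.57 = 0.2394
  kimberlite pipe: 0.50 × 0.70 = 0.35
  porphyry copper: 0.08 × 0.05 = 0.004
Normalizing constant Z = 0.2394 + 0.35 + 0.004 = 0.5934.
P(porphyry copper | evidence) = 0.004 / 0.5934 ≈ 0.007.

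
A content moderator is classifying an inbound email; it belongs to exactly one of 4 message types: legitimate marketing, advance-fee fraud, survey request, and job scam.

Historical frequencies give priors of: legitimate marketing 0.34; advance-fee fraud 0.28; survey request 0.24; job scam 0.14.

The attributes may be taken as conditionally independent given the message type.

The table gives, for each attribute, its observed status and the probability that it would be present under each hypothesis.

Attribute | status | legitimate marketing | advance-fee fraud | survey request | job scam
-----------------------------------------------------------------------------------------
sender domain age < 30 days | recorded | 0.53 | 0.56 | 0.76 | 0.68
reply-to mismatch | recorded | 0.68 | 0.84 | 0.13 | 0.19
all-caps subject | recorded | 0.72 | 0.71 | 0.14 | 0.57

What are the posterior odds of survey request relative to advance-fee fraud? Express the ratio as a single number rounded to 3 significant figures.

0.0355

The normalizing constant cancels in an odds ratio, so compute prior × likelihood for the two hypotheses only:
  survey request: 0.24 × 0.76 × 0.13 × 0.14 = 0.0033197
  advance-fee fraud: 0.28 × 0.56 × 0.84 × 0.71 = 0.093516
Odds(survey request : advance-fee fraud) = 0.0033197 / 0.093516 ≈ 0.0355.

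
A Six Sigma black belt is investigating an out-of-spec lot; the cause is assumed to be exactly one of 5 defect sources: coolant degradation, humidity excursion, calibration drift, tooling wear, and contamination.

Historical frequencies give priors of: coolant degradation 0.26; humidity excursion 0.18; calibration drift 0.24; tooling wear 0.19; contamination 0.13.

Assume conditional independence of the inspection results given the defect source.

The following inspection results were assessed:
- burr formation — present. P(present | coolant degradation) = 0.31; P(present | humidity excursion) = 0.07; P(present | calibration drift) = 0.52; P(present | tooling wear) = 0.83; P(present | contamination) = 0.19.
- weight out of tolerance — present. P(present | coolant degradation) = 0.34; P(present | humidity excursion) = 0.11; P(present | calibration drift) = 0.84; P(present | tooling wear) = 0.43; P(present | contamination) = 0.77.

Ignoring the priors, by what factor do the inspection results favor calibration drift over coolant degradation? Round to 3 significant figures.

Take the product of per-inspection result likelihoods under each hypothesis, then divide.
  calibration drift: 0.52 × 0.84 = 0.4368
  coolant degradation: 0.31 × 0.34 = 0.1054
Bayes factor = 0.4368 / 0.1054 ≈ 4.14

4.14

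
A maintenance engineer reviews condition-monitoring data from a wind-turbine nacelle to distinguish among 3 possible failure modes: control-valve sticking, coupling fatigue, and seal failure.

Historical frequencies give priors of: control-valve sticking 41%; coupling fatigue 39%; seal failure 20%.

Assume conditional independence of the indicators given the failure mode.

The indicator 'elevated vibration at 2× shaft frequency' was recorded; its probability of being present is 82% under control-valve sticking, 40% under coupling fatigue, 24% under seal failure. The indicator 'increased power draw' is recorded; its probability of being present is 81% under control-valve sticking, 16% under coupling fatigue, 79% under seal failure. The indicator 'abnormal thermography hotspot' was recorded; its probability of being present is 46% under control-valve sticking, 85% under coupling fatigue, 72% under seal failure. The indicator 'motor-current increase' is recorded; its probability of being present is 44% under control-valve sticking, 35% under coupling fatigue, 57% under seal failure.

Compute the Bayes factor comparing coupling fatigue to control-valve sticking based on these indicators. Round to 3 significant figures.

0.142

Take the product of per-indicator likelihoods under each hypothesis, then divide.
  coupling fatigue: 0.40 × 0.16 × 0.85 × 0.35 = 0.01904
  control-valve sticking: 0.82 × 0.81 × 0.46 × 0.44 = 0.13443
Bayes factor = 0.01904 / 0.13443 ≈ 0.142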